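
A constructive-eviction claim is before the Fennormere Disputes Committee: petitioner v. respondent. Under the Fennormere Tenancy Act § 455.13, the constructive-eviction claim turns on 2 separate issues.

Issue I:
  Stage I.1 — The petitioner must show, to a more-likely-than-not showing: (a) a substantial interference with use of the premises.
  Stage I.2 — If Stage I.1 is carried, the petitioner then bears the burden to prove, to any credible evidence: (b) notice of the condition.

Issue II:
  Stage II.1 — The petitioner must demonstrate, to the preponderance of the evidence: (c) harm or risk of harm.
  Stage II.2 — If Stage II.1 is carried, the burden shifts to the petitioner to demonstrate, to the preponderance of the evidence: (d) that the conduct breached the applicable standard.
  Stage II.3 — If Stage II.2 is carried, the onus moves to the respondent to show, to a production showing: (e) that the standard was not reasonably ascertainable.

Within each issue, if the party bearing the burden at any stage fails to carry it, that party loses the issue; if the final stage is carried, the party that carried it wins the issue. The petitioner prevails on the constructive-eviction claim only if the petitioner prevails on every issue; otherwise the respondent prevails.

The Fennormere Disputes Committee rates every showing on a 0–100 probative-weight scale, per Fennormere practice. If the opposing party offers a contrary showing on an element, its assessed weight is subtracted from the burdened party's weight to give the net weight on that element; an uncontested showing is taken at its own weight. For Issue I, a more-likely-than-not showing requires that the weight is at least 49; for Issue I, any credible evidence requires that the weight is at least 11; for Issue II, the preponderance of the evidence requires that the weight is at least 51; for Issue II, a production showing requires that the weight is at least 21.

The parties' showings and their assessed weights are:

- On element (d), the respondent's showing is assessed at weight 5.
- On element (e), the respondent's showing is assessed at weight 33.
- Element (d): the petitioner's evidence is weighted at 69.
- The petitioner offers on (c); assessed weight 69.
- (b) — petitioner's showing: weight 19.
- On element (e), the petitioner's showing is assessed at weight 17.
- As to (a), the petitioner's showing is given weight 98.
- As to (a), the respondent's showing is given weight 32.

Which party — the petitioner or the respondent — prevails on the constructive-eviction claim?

— Issue I —
Stage I.1 (petitioner, a more-likely-than-not showing, weight is at least 49): (a) net 98−32=66 ≥ 49 — meets.
  Stage I.1 is satisfied; the petitioner continues to bear the burden.
Stage I.2 (petitioner, any credible evidence, weight is at least 11): (b) 19 ≥ 11 — meets.
  All elements met at the final stage.
Every stage carried; the petitioner prevails on this issue.
— Issue II —
Stage II.1 — burden on petitioner; standard: the preponderance of the evidence (weight is at least 51).
    (c): 69 ≥ 51 [met]
  Stage II.1 is satisfied; the petitioner continues to bear the burden.
Stage II.2 — burden on petitioner; standard: the preponderance of the evidence (weight is at least 51).
    (d): 69 − 5 = 64 ≥ 51 [met]
  The petitioner carries Stage II.2; the respondent now bears the burden.
Stage II.3 — burden on respondent; standard: a production showing (weight is at least 21).
    (e): 33 − 17 = 16 < 21 [not met]
  Not every element is met, so the respondent fails to carry Stage II.3.
The petitioner prevails on this issue.
Per-issue: Issue I → petitioner; Issue II → petitioner. The petitioner must prevail on every issue; overall, the petitioner prevails.

petitioner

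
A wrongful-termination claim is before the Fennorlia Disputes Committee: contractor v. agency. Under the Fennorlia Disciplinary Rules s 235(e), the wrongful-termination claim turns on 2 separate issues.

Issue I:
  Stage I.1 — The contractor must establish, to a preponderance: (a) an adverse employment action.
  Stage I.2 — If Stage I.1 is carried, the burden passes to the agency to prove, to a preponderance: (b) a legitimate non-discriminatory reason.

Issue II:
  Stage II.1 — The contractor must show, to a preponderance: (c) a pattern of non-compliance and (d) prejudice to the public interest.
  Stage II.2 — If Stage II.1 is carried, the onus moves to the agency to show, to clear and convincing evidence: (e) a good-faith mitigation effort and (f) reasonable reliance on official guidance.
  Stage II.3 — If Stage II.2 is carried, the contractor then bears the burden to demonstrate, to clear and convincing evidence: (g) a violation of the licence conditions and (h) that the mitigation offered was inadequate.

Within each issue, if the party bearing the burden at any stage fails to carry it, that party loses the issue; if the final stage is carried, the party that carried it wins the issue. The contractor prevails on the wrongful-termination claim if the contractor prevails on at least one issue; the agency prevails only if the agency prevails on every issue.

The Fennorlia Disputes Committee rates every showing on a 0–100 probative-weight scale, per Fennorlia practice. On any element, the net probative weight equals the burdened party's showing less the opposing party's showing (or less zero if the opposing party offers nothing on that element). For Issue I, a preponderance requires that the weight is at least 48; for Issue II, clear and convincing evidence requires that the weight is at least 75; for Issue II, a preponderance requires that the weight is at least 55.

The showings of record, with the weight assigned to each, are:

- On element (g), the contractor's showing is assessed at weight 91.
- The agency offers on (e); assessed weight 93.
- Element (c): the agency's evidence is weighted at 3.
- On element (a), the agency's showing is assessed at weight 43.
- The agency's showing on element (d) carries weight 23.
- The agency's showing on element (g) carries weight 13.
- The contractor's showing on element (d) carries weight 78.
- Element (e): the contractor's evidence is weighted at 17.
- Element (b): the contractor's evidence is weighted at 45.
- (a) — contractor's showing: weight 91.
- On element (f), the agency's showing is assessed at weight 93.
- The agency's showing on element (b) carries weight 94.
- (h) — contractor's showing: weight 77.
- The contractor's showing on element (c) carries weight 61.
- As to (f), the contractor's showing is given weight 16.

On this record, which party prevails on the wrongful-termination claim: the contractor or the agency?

— Issue I —
At Stage I.1 the contractor must meet a preponderance (weight is at least 48): on (a) the weight is 91 less the opposing 43 gives net 48, which does reach 48, so (a) meets the standard.
  The contractor carries Stage I.1; the agency now bears the burden.
At Stage I.2 the agency must meet a preponderance (weight is at least 48): on (b) the weight is 94 less the opposing 45 gives net 49, which does reach 48, so (b) meets the standard.
  The agency carries the last stage.
With every stage satisfied, the agency prevails on this issue.
— Issue II —
At Stage II.1 the contractor must meet a preponderance (weight is at least 55): on (c) the weight is 61 less the opposing 3 gives net 58, ≥ 55, so (c) meets the standard; on (d) the weight is 78 less the opposing 23 gives net 55, which does reach 55, so (d) meets the standard.
  Stage II.1 carried; the burden shifts to the agency.
At Stage II.2 the agency must meet clear and convincing evidence (weight is at least 75): on (e) the weight is 93 less the opposing 17 gives net 76, ≥ 75, so (e) meets the standard; on (f) the weight is 93 less the opposing 16 gives net 77, ≥ 75, so (f) meets the standard.
  The agency carries Stage II.2; the contractor now bears the burden.
At Stage II.3 the contractor must meet clear and convincing evidence (weight is at least 75): on (g) the weight is 91 less the opposing 13 gives net 78, which does reach 75, so (g) meets the standard; on (h) the weight is 77, which does reach 75, so (h) meets the standard.
  Stage II.3 carried; the final stage is satisfied.
With every stage satisfied, the contractor prevails on this issue.
Per-issue: Issue I → agency; Issue II → contractor. The contractor must prevail on at least one issue; overall, the contractor prevails.

contractor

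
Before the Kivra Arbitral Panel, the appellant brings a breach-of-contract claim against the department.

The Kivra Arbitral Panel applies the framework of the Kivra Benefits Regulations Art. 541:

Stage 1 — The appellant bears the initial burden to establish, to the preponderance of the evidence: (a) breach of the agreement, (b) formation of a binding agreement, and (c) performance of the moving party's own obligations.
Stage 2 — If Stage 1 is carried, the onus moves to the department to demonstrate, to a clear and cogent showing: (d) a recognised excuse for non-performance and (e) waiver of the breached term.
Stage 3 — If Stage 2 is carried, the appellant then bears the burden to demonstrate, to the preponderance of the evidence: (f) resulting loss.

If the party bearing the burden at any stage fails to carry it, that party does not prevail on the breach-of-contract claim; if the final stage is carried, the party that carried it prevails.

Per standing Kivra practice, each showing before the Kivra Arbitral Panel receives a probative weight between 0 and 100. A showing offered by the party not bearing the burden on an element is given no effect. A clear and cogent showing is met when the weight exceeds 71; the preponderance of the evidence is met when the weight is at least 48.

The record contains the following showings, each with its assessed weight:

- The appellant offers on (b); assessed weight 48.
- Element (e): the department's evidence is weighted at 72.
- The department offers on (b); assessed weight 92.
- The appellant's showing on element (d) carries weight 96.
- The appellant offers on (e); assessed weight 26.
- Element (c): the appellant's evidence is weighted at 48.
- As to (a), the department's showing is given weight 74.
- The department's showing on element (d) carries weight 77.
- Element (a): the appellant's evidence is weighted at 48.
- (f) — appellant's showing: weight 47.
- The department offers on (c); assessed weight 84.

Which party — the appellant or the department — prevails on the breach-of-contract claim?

department

Stage 1 (appellant, the preponderance of the evidence, weight is at least 48): (a) 48 (department's 74 disregarded) ≥ 48 — meets; (b) 48 (department's 92 disregarded) ≥ 48 — meets; (c) 48 (department's 84 disregarded) ≥ 48 — meets.
  All elements met. The burden passes to the department.
Stage 2 (department, a clear and cogent showing, weight exceeds 71): (d) 77 (appellant's 96 disregarded) > 71 — meets; (e) 72 (appellant's 26 disregarded) > 71 — meets.
  All elements met. The burden passes to the appellant.
Stage 3 (appellant, the preponderance of the evidence, weight is at least 48): (f) 47 < 48 — fails.
  Not every element is met, so the appellant fails to carry Stage 3.
So the department prevails.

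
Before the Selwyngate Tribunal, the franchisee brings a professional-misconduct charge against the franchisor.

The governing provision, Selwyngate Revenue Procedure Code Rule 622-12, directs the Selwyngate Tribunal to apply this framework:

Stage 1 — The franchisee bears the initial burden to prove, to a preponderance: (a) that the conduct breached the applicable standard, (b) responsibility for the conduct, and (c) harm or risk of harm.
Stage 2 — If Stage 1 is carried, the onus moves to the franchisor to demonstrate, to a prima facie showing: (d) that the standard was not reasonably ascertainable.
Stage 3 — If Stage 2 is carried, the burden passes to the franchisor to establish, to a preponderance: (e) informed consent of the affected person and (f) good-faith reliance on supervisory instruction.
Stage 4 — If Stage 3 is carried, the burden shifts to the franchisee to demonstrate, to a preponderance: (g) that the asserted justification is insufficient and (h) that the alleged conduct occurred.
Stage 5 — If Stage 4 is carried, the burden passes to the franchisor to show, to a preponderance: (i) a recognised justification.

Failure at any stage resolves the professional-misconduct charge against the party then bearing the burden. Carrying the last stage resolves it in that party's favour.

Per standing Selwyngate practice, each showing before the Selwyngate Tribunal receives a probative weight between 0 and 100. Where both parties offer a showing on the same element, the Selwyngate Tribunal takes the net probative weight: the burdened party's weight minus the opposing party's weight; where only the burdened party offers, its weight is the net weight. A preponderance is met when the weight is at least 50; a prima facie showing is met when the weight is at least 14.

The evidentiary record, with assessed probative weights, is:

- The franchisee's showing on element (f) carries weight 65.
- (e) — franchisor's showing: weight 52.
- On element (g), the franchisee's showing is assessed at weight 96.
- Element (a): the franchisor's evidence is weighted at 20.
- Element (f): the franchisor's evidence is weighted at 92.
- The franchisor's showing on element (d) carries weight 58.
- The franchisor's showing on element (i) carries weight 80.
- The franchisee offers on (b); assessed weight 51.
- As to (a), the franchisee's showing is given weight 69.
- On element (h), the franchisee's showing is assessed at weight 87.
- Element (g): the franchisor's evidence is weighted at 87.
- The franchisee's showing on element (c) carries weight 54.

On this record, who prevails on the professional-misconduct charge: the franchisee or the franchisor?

franchisor

Stage 1 — burden on franchisee; standard: a preponderance (weight is at least 50).
    (a): 69 − 20 = 49 < 50 [not met]
    (b): 51 ≥ 50 [met]
    (c): 54 ≥ 50 [met]
  Stage 1 not carried; the franchisee fails its burden.
The franchisor prevails.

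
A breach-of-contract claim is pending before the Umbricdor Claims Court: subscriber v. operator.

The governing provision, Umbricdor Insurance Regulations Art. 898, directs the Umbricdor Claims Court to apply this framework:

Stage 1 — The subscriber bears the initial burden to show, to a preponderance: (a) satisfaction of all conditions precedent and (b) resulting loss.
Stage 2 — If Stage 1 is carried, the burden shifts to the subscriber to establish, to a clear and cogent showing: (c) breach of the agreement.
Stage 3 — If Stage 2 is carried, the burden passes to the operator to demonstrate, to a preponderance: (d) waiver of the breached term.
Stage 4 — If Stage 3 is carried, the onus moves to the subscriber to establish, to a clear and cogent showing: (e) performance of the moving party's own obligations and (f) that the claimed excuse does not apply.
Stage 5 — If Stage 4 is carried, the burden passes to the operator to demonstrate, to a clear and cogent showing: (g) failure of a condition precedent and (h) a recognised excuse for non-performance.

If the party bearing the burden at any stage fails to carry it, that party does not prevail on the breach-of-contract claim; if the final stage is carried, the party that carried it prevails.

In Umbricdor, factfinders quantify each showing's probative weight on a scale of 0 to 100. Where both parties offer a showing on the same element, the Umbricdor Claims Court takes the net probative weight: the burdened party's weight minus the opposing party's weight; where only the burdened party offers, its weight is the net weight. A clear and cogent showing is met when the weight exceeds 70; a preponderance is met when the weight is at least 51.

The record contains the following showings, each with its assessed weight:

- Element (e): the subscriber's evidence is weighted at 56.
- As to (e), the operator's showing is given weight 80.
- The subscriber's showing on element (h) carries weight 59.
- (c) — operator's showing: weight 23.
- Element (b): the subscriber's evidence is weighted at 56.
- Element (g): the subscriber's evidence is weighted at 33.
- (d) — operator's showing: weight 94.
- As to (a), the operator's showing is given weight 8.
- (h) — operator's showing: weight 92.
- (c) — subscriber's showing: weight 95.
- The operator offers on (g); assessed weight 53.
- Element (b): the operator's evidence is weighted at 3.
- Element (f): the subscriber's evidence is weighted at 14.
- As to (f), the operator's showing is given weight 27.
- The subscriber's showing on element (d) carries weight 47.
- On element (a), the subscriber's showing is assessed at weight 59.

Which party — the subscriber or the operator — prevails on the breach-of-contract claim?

subscriber

At Stage 1 the subscriber must meet a preponderance (weight is at least 51): on (a) the weight is 59 less the opposing 8 gives net 51, which does reach 51, so (a) meets the standard; on (b) the weight is 56 less the opposing 3 gives net 53, ≥ 51, so (b) meets the standard.
  Stage 1 is satisfied; the subscriber continues to bear the burden.
At Stage 2 the subscriber must meet a clear and cogent showing (weight exceeds 70): on (c) the weight is 95 less the opposing 23 gives net 72, which does exceed 70, so (c) meets the standard.
  The subscriber carries Stage 2; the operator now bears the burden.
At Stage 3 the operator must meet a preponderance (weight is at least 51): on (d) the weight is 94 less the opposing 47 gives net 47, < 51, so (d) does not meet the standard.
  Stage 3 not carried; the operator fails its burden.
So the subscriber prevails.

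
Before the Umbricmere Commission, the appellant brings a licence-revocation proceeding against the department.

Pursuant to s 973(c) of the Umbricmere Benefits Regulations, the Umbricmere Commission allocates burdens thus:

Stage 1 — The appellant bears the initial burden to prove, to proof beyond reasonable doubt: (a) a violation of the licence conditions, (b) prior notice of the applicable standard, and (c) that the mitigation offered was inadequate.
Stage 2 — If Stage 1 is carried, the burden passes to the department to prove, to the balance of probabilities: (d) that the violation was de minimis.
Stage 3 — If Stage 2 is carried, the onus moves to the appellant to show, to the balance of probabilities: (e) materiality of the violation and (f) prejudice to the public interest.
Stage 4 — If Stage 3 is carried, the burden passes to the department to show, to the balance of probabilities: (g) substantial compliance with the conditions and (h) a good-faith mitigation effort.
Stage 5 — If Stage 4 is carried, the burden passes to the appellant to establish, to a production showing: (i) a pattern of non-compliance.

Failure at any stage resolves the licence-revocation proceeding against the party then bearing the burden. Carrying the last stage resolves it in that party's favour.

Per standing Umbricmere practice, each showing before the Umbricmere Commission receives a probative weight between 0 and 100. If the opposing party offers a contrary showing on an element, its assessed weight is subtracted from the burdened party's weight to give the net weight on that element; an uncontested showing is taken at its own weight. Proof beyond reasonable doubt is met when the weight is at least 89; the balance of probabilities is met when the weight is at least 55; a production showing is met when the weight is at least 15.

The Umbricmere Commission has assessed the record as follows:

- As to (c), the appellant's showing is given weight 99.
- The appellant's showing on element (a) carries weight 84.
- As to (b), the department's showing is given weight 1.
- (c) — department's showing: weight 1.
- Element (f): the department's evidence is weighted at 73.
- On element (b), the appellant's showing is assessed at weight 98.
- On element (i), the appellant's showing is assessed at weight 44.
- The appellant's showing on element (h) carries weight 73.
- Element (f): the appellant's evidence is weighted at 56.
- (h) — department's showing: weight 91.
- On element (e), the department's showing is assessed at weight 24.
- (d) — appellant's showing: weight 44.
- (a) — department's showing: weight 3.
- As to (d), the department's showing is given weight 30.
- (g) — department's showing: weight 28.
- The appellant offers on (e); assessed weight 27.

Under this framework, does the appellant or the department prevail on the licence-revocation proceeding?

department

Stage 1 (appellant, proof beyond reasonable doubt, weight is at least 89): (a) net 84−3=81 < 89 — fails; (b) net 98−1=97 ≥ 89 — meets; (c) net 99−1=98 ≥ 89 — meets.
  Not every element is met, so the appellant fails to carry Stage 1.
The department prevails.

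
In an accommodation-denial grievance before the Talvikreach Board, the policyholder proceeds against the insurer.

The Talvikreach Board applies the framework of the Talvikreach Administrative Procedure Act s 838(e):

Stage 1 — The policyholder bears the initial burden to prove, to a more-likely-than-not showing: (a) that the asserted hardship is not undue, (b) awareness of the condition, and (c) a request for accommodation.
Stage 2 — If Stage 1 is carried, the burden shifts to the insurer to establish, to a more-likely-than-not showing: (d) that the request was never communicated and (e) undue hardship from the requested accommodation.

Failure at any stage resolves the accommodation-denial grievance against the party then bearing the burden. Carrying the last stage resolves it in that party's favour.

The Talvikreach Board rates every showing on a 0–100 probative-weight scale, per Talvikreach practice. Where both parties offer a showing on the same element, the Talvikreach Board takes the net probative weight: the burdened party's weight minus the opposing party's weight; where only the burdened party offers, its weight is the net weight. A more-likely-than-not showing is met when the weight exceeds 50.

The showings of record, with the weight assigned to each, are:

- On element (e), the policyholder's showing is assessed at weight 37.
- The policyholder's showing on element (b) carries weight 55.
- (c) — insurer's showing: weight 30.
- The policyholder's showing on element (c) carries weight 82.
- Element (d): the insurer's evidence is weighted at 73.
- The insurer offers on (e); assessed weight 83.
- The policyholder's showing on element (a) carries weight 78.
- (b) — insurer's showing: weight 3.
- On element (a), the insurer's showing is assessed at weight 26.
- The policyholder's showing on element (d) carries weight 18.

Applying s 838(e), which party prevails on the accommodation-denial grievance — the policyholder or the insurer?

At Stage 1 the policyholder must meet a more-likely-than-not showing (weight exceeds 50): on (a) the weight is 78 less the opposing 26 gives net 52, > 50, so (a) meets the standard; on (b) the weight is 55 less the opposing 3 gives net 52, > 50, so (b) meets the standard; on (c) the weight is 82 less the opposing 30 gives net 52, which does exceed 50, so (c) meets the standard.
  Stage 1 is satisfied; the onus moves to the insurer.
At Stage 2 the insurer must meet a more-likely-than-not showing (weight exceeds 50): on (d) the weight is 73 less the opposing 18 gives net 55, > 50, so (d) meets the standard; on (e) the weight is 83 less the opposing 37 gives net 46, ≤ 50, so (e) does not meet the standard.
  Not every element is met, so the insurer fails to carry Stage 2.
The policyholder prevails.

policyholder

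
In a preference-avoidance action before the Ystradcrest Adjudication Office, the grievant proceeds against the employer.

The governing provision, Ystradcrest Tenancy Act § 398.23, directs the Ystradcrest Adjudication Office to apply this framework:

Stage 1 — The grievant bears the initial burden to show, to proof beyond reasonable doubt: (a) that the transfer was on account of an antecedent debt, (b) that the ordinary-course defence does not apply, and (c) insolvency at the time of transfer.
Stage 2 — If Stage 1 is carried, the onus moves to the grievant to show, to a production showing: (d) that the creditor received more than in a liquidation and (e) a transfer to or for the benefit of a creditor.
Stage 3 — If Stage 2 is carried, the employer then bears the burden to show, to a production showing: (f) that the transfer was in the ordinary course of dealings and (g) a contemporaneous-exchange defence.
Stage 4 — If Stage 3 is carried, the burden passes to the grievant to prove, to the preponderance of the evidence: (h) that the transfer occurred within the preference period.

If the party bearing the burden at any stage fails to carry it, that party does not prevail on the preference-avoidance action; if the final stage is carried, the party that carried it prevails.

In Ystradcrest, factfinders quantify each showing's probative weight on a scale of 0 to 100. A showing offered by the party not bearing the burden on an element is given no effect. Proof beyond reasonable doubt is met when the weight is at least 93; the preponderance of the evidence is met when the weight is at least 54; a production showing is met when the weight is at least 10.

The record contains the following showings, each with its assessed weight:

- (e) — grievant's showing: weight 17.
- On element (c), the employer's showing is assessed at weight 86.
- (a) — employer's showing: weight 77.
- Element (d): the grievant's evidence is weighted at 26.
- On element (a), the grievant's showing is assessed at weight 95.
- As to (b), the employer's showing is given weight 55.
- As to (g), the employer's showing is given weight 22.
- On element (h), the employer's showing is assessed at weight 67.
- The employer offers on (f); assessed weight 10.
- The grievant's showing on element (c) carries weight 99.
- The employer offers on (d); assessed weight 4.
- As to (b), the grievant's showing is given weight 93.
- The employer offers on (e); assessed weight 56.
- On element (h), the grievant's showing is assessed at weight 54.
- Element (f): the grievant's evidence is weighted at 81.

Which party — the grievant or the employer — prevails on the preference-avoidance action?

At Stage 1 the grievant must meet proof beyond reasonable doubt (weight is at least 93): on (a) the weight is 95 (the employer's 77 is given no effect), which does reach 93, so (a) meets the standard; on (b) the weight is 93 (the employer's 55 is given no effect), which does reach 93, so (b) meets the standard; on (c) the weight is 99 (the employer's 86 is given no effect), which does reach 93, so (c) meets the standard.
  Stage 1 carried; the burden remains with the grievant.
At Stage 2 the grievant must meet a production showing (weight is at least 10): on (d) the weight is 26 (the employer's 4 is given no effect), which does reach 10, so (d) meets the standard; on (e) the weight is 17 (the employer's 56 is given no effect), ≥ 10, so (e) meets the standard.
  Stage 2 is satisfied; the onus moves to the employer.
At Stage 3 the employer must meet a production showing (weight is at least 10): on (f) the weight is 10 (the grievant's 81 is given no effect), ≥ 10, so (f) meets the standard; on (g) the weight is 22, which does reach 10, so (g) meets the standard.
  All elements met. The burden passes to the grievant.
At Stage 4 the grievant must meet the preponderance of the evidence (weight is at least 54): on (h) the weight is 54 (the employer's 67 is given no effect), ≥ 54, so (h) meets the standard.
  Stage 4 carried; the final stage is satisfied.
With every stage satisfied, the grievant prevails.

grievant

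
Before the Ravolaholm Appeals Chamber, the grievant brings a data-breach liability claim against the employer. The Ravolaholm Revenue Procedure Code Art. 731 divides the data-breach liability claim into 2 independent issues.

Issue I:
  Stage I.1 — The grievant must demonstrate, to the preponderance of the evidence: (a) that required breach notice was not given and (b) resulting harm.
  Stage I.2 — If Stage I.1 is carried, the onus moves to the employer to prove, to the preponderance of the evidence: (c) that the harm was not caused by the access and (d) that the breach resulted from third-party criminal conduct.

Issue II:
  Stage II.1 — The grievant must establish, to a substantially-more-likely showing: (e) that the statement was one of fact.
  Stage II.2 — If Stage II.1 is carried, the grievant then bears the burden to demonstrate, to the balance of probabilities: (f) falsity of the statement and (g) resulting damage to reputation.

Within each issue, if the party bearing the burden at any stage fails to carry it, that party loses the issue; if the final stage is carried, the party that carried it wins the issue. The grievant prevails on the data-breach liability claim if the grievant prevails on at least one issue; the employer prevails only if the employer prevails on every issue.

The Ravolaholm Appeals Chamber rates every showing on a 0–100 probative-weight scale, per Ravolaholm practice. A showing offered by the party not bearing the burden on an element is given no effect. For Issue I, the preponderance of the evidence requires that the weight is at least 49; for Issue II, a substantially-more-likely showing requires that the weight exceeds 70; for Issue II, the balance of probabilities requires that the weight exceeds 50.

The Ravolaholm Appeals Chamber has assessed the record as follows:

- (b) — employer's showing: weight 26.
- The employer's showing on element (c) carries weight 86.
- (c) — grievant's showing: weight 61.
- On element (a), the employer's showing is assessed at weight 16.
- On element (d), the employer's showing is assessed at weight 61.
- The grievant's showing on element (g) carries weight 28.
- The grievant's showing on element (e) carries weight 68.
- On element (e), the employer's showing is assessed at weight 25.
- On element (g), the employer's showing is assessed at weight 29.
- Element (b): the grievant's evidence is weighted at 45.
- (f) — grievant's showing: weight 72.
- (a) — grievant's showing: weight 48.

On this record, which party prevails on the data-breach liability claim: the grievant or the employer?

employer

— Issue I —
Stage I.1 — burden on grievant; standard: the preponderance of the evidence (weight is at least 49).
    (a): 48 (employer's 16 disregarded) < 49 [not met]
    (b): 45 (employer's 26 disregarded) < 49 [not met]
  Stage I.1 not carried; the grievant fails its burden.
So the employer prevails on this issue.
— Issue II —
Stage II.1 (grievant, a substantially-more-likely showing, weight exceeds 70): (e) 68 (employer's 25 disregarded) ≤ 70 — fails.
  Not every element is met, so the grievant fails to carry Stage II.1.
So the employer prevails on this issue.
Per-issue: Issue I → employer; Issue II → employer. The grievant must prevail on at least one issue; overall, the employer prevails.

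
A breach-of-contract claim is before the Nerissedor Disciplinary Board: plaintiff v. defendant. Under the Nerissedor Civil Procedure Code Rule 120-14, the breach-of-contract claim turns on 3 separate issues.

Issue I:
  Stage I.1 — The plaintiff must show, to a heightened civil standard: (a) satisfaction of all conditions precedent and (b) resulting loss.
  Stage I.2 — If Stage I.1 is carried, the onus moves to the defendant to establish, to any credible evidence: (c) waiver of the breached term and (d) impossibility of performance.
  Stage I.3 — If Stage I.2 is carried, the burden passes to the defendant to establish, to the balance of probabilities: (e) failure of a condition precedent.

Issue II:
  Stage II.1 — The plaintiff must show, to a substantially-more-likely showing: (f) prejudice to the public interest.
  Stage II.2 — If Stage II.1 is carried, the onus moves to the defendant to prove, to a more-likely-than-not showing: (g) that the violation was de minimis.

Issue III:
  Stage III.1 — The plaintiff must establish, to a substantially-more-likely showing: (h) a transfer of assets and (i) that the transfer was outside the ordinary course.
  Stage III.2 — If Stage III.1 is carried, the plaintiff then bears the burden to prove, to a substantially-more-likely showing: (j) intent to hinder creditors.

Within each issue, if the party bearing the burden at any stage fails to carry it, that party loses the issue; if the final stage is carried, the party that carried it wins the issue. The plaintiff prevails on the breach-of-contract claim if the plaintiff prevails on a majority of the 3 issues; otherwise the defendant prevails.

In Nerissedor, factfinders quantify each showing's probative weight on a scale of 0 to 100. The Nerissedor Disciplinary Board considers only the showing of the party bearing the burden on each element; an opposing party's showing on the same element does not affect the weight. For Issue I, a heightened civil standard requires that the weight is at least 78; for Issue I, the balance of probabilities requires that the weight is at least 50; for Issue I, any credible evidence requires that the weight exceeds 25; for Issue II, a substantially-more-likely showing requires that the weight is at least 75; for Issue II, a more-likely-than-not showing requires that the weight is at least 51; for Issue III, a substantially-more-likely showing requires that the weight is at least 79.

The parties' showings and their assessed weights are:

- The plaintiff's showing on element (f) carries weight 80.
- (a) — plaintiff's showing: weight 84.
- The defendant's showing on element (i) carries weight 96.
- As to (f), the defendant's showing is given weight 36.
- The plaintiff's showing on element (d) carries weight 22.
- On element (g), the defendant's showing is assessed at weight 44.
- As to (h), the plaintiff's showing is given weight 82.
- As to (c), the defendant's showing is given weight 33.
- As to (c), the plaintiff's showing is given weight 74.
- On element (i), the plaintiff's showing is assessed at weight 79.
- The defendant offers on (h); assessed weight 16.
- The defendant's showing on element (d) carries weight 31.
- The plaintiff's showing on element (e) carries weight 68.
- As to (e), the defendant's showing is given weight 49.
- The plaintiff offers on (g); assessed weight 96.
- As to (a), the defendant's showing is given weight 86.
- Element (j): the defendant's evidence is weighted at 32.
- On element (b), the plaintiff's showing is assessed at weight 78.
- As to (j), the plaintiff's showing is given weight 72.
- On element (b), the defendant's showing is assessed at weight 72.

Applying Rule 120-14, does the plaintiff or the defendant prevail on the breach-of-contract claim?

— Issue I —
Stage I.1 — burden on plaintiff; standard: a heightened civil standard (weight is at least 78).
    (a): 84 (defendant's 86 disregarded) ≥ 78 [met]
    (b): 78 (defendant's 72 disregarded) ≥ 78 [met]
  Stage I.1 is satisfied; the onus moves to the defendant.
Stage I.2 — burden on defendant; standard: any credible evidence (weight exceeds 25).
    (c): 33 (plaintiff's 74 disregarded) > 25 [met]
    (d): 31 (plaintiff's 22 disregarded) > 25 [met]
  Stage I.2 is satisfied; the defendant continues to bear the burden.
Stage I.3 — burden on defendant; standard: the balance of probabilities (weight is at least 50).
    (e): 49 (plaintiff's 68 disregarded) < 50 [not met]
  Not every element is met, so the defendant fails to carry Stage I.3.
The plaintiff prevails on this issue.
— Issue II —
Stage II.1 — burden on plaintiff; standard: a substantially-more-likely showing (weight is at least 75).
    (f): 80 (defendant's 36 disregarded) ≥ 75 [met]
  The plaintiff carries Stage II.1; the defendant now bears the burden.
Stage II.2 — burden on defendant; standard: a more-likely-than-not showing (weight is at least 51).
    (g): 44 (plaintiff's 96 disregarded) < 51 [not met]
  The defendant does not carry Stage II.2.
So the plaintiff prevails on this issue.
— Issue III —
Stage III.1 (plaintiff, a substantially-more-likely showing, weight is at least 79): (h) 82 (defendant's 16 disregarded) ≥ 79 — meets; (i) 79 (defendant's 96 disregarded) ≥ 79 — meets.
  Stage III.1 is satisfied; the plaintiff continues to bear the burden.
Stage III.2 (plaintiff, a substantially-more-likely showing, weight is at least 79): (j) 72 (defendant's 32 disregarded) < 79 — fails.
  Not every element is met, so the plaintiff fails to carry Stage III.2.
The defendant prevails on this issue.
Per-issue: Issue I → plaintiff; Issue II → plaintiff; Issue III → defendant. The plaintiff must prevail on a majority of issues; overall, the plaintiff prevails.

plaintiff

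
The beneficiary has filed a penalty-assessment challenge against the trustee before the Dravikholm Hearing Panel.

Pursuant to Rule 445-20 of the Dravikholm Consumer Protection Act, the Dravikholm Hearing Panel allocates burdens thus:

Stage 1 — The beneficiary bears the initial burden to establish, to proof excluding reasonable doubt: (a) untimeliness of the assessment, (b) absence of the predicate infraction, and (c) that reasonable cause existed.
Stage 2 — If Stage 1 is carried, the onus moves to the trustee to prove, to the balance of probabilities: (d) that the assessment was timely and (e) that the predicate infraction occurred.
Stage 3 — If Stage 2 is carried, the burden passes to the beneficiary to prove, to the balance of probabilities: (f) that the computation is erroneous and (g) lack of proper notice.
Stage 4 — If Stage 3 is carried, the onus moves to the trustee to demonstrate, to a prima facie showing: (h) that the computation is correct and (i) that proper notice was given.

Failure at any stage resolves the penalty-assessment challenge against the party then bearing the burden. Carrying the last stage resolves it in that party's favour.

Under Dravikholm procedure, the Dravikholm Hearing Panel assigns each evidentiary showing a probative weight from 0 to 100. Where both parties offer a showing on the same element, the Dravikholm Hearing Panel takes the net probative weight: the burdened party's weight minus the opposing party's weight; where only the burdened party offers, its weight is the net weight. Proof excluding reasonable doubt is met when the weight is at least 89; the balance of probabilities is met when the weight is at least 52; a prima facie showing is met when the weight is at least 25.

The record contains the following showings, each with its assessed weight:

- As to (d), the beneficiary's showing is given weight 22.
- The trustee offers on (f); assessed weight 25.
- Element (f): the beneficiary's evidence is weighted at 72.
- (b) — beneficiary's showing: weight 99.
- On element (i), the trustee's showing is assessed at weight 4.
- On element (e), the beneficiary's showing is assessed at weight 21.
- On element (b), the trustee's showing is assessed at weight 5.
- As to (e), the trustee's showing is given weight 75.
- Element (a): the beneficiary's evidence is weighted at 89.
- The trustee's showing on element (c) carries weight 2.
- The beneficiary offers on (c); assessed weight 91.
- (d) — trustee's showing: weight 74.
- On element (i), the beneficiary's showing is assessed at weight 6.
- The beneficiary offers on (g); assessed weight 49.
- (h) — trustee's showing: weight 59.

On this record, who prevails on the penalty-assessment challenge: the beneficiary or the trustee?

trustee

Stage 1 — burden on beneficiary; standard: proof excluding reasonable doubt (weight is at least 89).
    (a): 89 ≥ 89 [met]
    (b): 99 − 5 = 94 ≥ 89 [met]
    (c): 91 − 2 = 89 ≥ 89 [met]
  All elements met. The burden passes to the trustee.
Stage 2 — burden on trustee; standard: the balance of probabilities (weight is at least 52).
    (d): 74 − 22 = 52 ≥ 52 [met]
    (e): 75 − 21 = 54 ≥ 52 [met]
  Stage 2 is satisfied; the onus moves to the beneficiary.
Stage 3 — burden on beneficiary; standard: the balance of probabilities (weight is at least 52).
    (f): 72 − 25 = 47 < 52 [not met]
    (g): 49 < 52 [not met]
  Not every element is met, so the beneficiary fails to carry Stage 3.
The trustee prevails.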